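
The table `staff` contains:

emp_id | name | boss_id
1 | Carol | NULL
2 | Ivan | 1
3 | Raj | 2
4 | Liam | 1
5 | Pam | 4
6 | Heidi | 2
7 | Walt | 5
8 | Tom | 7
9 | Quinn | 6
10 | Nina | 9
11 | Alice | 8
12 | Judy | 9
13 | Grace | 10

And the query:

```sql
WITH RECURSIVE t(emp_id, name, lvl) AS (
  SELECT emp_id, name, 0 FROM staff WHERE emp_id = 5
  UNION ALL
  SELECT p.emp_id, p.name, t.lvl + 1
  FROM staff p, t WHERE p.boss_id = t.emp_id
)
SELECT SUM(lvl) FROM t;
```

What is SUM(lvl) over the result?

6

Base: emp_id=5 (Pam) at lvl 0.
Iteration 1: rows with boss_id in {5} -> Walt (id 7, lvl 1).
Iteration 2: rows with boss_id in {7} -> Tom (id 8, lvl 2).
Iteration 3: rows with boss_id in {8} -> Alice (id 11, lvl 3).
Iteration 4: no rows with boss_id in {11}; recursion stops.
SUM(lvl) = 0 + 1 + 2 + 3 = 6.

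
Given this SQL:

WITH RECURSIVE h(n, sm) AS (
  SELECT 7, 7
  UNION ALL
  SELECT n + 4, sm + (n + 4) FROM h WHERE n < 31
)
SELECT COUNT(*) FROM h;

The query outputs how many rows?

7

Base: n=7, sm=7.
Iteration 1: 7 < 31 holds -> n = 7 + 4 = 11, sm = 7 + 11 = 18.
Iteration 2: 11 < 31 holds -> n = 11 + 4 = 15, sm = 18 + 15 = 33.
Iteration 3: 15 < 31 holds -> n = 15 + 4 = 19, sm = 33 + 19 = 52.
Iteration 4: 19 < 31 holds -> n = 19 + 4 = 23, sm = 52 + 23 = 75.
Iteration 5: 23 < 31 holds -> n = 23 + 4 = 27, sm = 75 + 27 = 102.
Iteration 6: 27 < 31 holds -> n = 27 + 4 = 31, sm = 102 + 31 = 133.
Iteration 7: 31 < 31 fails; recursion stops.
Total rows emitted: 7.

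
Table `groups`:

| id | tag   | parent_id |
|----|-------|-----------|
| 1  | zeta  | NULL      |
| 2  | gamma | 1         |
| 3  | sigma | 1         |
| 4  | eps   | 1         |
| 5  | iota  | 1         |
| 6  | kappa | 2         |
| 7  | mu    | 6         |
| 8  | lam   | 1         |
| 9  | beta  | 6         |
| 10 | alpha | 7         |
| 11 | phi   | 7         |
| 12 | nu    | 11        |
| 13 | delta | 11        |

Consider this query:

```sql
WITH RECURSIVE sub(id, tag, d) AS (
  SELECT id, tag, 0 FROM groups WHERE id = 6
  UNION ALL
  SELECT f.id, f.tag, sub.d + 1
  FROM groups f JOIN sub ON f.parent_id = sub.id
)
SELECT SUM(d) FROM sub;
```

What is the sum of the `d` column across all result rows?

12

Base: id=6 (kappa) at d 0.
Iteration 1: rows with parent_id in {6} -> mu (id 7, d 1), beta (id 9, d 1).
Iteration 2: rows with parent_id in {7,9} -> alpha (id 10, d 2), phi (id 11, d 2).
Iteration 3: rows with parent_id in {10,11} -> nu (id 12, d 3), delta (id 13, d 3).
Iteration 4: no rows with parent_id in {12,13}; recursion stops.
SUM(d) = 0 + 1 + 1 + 2 + 2 + 3 + 3 = 12.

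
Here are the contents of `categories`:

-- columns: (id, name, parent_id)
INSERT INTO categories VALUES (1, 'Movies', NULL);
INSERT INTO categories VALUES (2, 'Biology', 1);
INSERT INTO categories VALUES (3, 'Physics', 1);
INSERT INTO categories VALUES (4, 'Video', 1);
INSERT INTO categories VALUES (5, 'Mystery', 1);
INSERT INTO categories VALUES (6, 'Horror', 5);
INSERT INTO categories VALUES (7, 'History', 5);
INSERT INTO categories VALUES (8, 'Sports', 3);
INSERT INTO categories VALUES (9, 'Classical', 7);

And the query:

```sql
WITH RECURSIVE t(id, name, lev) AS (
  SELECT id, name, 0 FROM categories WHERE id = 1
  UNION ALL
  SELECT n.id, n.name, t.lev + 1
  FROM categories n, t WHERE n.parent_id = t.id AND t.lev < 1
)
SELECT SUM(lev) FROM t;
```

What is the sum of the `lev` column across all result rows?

Base: id=1 (Movies) at lev 0.
Iteration 1: rows with parent_id in {1} -> Biology (id 2, lev 1), Physics (id 3, lev 1), Video (id 4, lev 1), Mystery (id 5, lev 1).
Iteration 2: lev < 1 fails for all current rows; recursion stops.
SUM(lev) = 0 + 1 + 1 + 1 + 1 = 4.

4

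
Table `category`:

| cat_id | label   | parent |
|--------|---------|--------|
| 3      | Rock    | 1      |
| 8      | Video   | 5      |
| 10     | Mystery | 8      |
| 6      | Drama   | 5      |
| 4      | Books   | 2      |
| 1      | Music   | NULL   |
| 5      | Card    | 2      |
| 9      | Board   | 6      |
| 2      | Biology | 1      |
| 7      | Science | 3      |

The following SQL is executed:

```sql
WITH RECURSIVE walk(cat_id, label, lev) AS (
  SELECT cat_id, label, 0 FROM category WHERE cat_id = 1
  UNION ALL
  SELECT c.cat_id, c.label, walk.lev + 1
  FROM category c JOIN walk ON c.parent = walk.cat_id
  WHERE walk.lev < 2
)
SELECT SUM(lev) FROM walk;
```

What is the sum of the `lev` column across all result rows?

8

Base: cat_id=1 (Music) at lev 0.
Iteration 1: rows with parent in {1} -> Biology (id 2, lev 1), Rock (id 3, lev 1).
Iteration 2: rows with parent in {2,3} -> Books (id 4, lev 2), Card (id 5, lev 2), Science (id 7, lev 2).
Iteration 3: lev < 2 fails for all current rows; recursion stops.
SUM(lev) = 0 + 1 + 1 + 2 + 2 + 2 = 8.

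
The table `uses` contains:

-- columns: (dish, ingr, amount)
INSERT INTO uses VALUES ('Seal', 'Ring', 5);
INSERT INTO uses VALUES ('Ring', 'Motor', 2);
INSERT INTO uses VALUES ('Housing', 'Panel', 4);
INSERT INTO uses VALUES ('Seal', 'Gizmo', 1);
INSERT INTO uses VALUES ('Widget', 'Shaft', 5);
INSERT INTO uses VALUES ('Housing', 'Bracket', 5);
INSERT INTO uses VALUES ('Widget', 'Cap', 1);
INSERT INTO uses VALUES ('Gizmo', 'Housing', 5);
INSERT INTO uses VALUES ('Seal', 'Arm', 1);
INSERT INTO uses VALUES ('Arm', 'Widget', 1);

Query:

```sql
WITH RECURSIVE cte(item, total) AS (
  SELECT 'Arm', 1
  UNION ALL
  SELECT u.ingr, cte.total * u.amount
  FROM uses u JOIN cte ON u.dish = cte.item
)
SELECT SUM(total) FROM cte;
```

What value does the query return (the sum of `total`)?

Base: (Arm, total=1).
Iteration 1: components of {Arm} -> Widget = 1*1 = 1.
Iteration 2: components of {Widget} -> Cap = 1*1 = 1, Shaft = 1*5 = 5.
Iteration 3: no further components; recursion stops.
SUM(total) = 1 + 1 + 1 + 5 = 8.

8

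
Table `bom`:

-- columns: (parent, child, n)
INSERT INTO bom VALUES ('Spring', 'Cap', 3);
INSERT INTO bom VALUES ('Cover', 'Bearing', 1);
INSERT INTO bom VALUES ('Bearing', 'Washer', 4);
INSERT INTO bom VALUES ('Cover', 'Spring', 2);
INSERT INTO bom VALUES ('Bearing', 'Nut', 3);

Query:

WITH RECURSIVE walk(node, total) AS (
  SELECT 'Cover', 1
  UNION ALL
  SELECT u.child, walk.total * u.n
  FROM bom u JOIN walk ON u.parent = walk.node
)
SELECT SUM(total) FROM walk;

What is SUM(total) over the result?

17

Base: (Cover, total=1).
Iteration 1: components of {Cover} -> Bearing = 1*1 = 1, Spring = 1*2 = 2.
Iteration 2: components of {Bearing,Spring} -> Cap = 2*3 = 6, Nut = 1*3 = 3, Washer = 1*4 = 4.
Iteration 3: no further components; recursion stops.
SUM(total) = 1 + 1 + 2 + 4 + 3 + 6 = 17.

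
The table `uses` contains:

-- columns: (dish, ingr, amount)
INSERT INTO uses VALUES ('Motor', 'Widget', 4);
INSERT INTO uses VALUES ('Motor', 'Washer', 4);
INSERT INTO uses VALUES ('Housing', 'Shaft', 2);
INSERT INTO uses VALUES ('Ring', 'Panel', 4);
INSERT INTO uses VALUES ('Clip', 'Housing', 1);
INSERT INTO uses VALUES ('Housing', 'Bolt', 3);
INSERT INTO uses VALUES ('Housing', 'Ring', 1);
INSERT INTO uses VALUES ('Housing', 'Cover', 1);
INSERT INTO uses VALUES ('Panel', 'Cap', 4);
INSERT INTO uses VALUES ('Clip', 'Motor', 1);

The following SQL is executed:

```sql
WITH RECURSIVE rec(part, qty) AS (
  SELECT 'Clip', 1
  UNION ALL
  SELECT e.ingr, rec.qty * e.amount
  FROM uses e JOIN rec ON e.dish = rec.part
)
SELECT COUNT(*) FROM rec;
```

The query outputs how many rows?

11

Base: (Clip, qty=1).
Iteration 1: components of {Clip} -> Housing = 1*1 = 1, Motor = 1*1 = 1.
Iteration 2: components of {Housing,Motor} -> Bolt = 1*3 = 3, Cover = 1*1 = 1, Ring = 1*1 = 1, Shaft = 1*2 = 2, Washer = 1*4 = 4, Widget = 1*4 = 4.
Iteration 3: components of {Bolt,Cover,Ring,Shaft,Washer,Widget} -> Panel = 1*4 = 4.
Iteration 4: components of {Panel} -> Cap = 4*4 = 16.
Iteration 5: no further components; recursion stops.
Total rows emitted: 11.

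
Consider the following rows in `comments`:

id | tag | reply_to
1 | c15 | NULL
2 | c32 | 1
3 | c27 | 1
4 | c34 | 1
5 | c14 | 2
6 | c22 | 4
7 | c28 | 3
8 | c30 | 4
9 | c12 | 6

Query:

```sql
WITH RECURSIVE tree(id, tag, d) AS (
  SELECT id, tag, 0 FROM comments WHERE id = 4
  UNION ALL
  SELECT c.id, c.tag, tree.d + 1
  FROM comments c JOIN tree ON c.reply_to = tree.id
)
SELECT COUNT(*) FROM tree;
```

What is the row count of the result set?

Base: id=4 (c34) at d 0.
Iteration 1: rows with reply_to in {4} -> c22 (id 6, d 1), c30 (id 8, d 1).
Iteration 2: rows with reply_to in {6,8} -> c12 (id 9, d 2).
Iteration 3: no rows with reply_to in {9}; recursion stops.
Total rows emitted: 4.

4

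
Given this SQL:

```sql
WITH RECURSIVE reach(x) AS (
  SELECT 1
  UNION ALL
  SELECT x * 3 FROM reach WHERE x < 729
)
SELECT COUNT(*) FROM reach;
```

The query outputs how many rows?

7

Base: x=1.
Iteration 1: 1 < 729 holds -> x = 1 * 3 = 3.
Iteration 2: 3 < 729 holds -> x = 3 * 3 = 9.
Iteration 3: 9 < 729 holds -> x = 9 * 3 = 27.
Iteration 4: 27 < 729 holds -> x = 27 * 3 = 81.
Iteration 5: 81 < 729 holds -> x = 81 * 3 = 243.
Iteration 6: 243 < 729 holds -> x = 243 * 3 = 729.
Iteration 7: 729 < 729 fails; recursion stops.
Total rows emitted: 7.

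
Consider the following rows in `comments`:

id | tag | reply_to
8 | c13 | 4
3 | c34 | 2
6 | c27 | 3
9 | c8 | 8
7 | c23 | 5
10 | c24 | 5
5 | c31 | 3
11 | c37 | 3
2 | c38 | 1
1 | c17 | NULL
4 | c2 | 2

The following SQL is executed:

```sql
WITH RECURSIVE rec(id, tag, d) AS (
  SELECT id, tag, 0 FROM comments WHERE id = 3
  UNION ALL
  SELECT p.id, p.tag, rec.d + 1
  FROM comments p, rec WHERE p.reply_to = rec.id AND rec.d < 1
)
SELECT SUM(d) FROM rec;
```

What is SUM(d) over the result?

Base: id=3 (c34) at d 0.
Iteration 1: rows with reply_to in {3} -> c31 (id 5, d 1), c27 (id 6, d 1), c37 (id 11, d 1).
Iteration 2: d < 1 fails for all current rows; recursion stops.
SUM(d) = 0 + 1 + 1 + 1 = 3.

3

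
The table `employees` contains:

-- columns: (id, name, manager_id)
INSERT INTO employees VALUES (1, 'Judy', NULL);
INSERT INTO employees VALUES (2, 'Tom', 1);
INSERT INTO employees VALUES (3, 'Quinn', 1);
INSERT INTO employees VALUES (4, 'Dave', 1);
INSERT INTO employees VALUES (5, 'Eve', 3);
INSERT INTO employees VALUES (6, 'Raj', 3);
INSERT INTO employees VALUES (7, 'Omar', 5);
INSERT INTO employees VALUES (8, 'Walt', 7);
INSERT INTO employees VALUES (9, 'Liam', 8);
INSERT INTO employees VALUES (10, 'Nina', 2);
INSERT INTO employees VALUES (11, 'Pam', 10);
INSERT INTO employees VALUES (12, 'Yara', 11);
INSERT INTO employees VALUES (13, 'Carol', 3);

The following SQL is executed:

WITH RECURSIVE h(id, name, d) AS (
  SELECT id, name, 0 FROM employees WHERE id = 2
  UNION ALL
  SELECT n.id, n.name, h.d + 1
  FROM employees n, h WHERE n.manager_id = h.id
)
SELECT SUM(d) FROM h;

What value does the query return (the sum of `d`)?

Base: id=2 (Tom) at d 0.
Iteration 1: rows with manager_id in {2} -> Nina (id 10, d 1).
Iteration 2: rows with manager_id in {10} -> Pam (id 11, d 2).
Iteration 3: rows with manager_id in {11} -> Yara (id 12, d 3).
Iteration 4: no rows with manager_id in {12}; recursion stops.
SUM(d) = 0 + 1 + 2 + 3 = 6.

6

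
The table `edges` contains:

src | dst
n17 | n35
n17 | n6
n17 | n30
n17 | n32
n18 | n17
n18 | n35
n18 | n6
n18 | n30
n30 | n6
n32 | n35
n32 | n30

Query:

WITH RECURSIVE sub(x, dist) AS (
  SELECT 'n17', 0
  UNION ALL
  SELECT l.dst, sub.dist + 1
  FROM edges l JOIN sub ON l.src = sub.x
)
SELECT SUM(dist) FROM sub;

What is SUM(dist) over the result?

Base: (n17, dist=0).
Iteration 1: edges from {n17} -> (n30, dist=1), (n32, dist=1), (n35, dist=1), (n6, dist=1).
Iteration 2: edges from {n30,n32,n35,n6} -> (n30, dist=2), (n35, dist=2), (n6, dist=2).
Iteration 3: edges from {n30,n35,n6} -> (n6, dist=3).
Iteration 4: no outgoing edges from {n6}; recursion stops.
SUM(dist) = 0 + 1 + 1 + 1 + 1 + 2 + 2 + 2 + 3 = 13.

13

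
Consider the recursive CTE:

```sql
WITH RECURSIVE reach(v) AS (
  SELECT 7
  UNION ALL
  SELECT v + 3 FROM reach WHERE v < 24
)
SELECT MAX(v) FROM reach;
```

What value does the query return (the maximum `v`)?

25

Base: v=7.
Iteration 1: 7 < 24 holds -> v = 7 + 3 = 10.
Iteration 2: 10 < 24 holds -> v = 10 + 3 = 13.
Iteration 3: 13 < 24 holds -> v = 13 + 3 = 16.
Iteration 4: 16 < 24 holds -> v = 16 + 3 = 19.
Iteration 5: 19 < 24 holds -> v = 19 + 3 = 22.
Iteration 6: 22 < 24 holds -> v = 22 + 3 = 25.
Iteration 7: 25 < 24 fails; recursion stops.
v values: 7, 10, 13, 16, 19, 22, 25; the maximum is 25.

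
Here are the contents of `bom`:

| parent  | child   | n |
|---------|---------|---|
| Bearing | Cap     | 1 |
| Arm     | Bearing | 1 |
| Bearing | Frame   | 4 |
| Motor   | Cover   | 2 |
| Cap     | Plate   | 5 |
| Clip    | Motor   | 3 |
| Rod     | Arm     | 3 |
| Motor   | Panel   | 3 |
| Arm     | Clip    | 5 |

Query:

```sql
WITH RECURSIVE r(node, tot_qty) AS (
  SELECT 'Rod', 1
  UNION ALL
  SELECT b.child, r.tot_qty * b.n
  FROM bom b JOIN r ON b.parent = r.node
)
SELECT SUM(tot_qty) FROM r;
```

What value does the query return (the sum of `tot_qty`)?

322

Base: (Rod, tot_qty=1).
Iteration 1: components of {Rod} -> Arm = 1*3 = 3.
Iteration 2: components of {Arm} -> Bearing = 3*1 = 3, Clip = 3*5 = 15.
Iteration 3: components of {Bearing,Clip} -> Cap = 3*1 = 3, Frame = 3*4 = 12, Motor = 15*3 = 45.
Iteration 4: components of {Cap,Frame,Motor} -> Cover = 45*2 = 90, Panel = 45*3 = 135, Plate = 3*5 = 15.
Iteration 5: no further components; recursion stops.
SUM(tot_qty) = 1 + 3 + 15 + 3 + 45 + 12 + 3 + 90 + 135 + 15 = 322.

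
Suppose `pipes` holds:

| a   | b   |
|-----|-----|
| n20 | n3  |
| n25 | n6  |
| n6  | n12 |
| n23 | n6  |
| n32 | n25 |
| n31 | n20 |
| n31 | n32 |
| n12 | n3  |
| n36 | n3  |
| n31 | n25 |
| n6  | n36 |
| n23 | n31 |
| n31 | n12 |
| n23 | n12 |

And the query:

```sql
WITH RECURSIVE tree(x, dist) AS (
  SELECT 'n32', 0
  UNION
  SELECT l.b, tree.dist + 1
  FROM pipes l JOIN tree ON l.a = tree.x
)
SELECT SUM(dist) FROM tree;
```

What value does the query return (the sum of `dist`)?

Base: (n32, dist=0).
Iteration 1: edges from {n32} -> (n25, dist=1).
Iteration 2: edges from {n25} -> (n6, dist=2).
Iteration 3: edges from {n6} -> (n12, dist=3), (n36, dist=3).
Iteration 4: edges from {n12,n36} -> (n3, dist=4). [UNION drops 1 duplicate row(s)]
Iteration 5: no outgoing edges from {n3}; recursion stops.
SUM(dist) = 0 + 1 + 2 + 3 + 3 + 4 = 13.

13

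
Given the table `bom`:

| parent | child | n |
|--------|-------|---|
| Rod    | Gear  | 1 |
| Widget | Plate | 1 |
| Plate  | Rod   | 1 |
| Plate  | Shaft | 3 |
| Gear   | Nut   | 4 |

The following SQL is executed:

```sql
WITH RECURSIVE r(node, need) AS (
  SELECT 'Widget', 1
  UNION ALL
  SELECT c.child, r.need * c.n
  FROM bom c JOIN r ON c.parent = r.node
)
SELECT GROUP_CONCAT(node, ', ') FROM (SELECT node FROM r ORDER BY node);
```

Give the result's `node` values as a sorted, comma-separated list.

Base: (Widget, need=1).
Iteration 1: components of {Widget} -> Plate = 1*1 = 1.
Iteration 2: components of {Plate} -> Rod = 1*1 = 1, Shaft = 1*3 = 3.
Iteration 3: components of {Rod,Shaft} -> Gear = 1*1 = 1.
Iteration 4: components of {Gear} -> Nut = 1*4 = 4.
Iteration 5: no further components; recursion stops.

Gear, Nut, Plate, Rod, Shaft, Widget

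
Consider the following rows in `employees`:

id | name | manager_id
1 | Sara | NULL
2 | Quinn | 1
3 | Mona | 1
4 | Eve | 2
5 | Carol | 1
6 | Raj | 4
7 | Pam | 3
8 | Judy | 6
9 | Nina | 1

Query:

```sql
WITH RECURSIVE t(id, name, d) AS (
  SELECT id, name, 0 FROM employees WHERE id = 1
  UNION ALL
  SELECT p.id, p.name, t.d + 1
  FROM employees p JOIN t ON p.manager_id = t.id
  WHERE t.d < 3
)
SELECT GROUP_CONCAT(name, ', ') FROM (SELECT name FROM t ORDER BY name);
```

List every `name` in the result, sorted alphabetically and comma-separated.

Carol, Eve, Mona, Nina, Pam, Quinn, Raj, Sara

Base: id=1 (Sara) at d 0.
Iteration 1: rows with manager_id in {1} -> Quinn (id 2, d 1), Mona (id 3, d 1), Carol (id 5, d 1), Nina (id 9, d 1).
Iteration 2: rows with manager_id in {2,3,5,9} -> Eve (id 4, d 2), Pam (id 7, d 2).
Iteration 3: rows with manager_id in {4,7} -> Raj (id 6, d 3).
Iteration 4: d < 3 fails for all current rows; recursion stops.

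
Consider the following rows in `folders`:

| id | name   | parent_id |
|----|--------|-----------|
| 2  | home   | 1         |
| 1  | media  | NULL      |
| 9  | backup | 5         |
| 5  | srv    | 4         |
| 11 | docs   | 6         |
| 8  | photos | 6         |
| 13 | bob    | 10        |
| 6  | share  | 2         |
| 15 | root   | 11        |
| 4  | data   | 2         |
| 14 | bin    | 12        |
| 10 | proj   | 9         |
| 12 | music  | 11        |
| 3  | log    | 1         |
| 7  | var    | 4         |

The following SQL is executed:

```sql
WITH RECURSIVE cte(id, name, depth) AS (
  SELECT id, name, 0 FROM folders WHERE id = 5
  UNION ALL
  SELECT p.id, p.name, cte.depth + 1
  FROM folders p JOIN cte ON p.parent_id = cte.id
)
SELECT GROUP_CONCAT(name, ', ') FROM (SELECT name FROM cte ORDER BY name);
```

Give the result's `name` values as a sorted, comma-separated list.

backup, bob, proj, srv

Base: id=5 (srv) at depth 0.
Iteration 1: rows with parent_id in {5} -> backup (id 9, depth 1).
Iteration 2: rows with parent_id in {9} -> proj (id 10, depth 2).
Iteration 3: rows with parent_id in {10} -> bob (id 13, depth 3).
Iteration 4: no rows with parent_id in {13}; recursion stops.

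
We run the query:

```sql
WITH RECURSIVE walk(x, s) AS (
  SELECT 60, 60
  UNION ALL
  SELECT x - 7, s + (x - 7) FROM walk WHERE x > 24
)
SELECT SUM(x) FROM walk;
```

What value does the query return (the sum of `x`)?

273

Base: x=60, s=60.
Iteration 1: 60 > 24 holds -> x = 60 - 7 = 53, s = 60 + 53 = 113.
Iteration 2: 53 > 24 holds -> x = 53 - 7 = 46, s = 113 + 46 = 159.
Iteration 3: 46 > 24 holds -> x = 46 - 7 = 39, s = 159 + 39 = 198.
Iteration 4: 39 > 24 holds -> x = 39 - 7 = 32, s = 198 + 32 = 230.
Iteration 5: 32 > 24 holds -> x = 32 - 7 = 25, s = 230 + 25 = 255.
Iteration 6: 25 > 24 holds -> x = 25 - 7 = 18, s = 255 + 18 = 273.
Iteration 7: 18 > 24 fails; recursion stops.
SUM(x) = 60 + 53 + 46 + 39 + 32 + 25 + 18 = 273.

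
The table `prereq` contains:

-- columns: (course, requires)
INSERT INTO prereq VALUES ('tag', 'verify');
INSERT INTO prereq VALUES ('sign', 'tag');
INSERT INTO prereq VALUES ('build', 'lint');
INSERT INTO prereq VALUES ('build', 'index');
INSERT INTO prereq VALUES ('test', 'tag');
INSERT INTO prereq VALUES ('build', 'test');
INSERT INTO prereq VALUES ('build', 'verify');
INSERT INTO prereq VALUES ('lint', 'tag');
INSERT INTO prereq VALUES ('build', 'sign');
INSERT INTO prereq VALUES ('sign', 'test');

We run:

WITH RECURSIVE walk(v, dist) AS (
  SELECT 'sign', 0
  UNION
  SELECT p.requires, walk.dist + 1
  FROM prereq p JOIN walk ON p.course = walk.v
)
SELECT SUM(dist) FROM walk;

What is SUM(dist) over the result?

9

Base: (sign, dist=0).
Iteration 1: edges from {sign} -> (tag, dist=1), (test, dist=1).
Iteration 2: edges from {tag,test} -> (tag, dist=2), (verify, dist=2).
Iteration 3: edges from {tag,verify} -> (verify, dist=3).
Iteration 4: no outgoing edges from {verify}; recursion stops.
SUM(dist) = 0 + 1 + 1 + 2 + 2 + 3 = 9.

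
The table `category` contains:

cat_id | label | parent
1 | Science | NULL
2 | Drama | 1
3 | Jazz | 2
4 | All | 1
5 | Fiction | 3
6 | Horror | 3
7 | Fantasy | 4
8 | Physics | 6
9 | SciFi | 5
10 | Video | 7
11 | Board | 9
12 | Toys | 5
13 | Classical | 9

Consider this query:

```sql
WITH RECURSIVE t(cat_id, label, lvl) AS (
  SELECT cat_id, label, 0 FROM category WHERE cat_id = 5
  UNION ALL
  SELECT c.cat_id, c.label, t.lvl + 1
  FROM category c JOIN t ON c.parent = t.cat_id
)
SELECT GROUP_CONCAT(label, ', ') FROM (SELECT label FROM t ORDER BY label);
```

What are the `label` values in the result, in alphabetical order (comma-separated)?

Board, Classical, Fiction, SciFi, Toys

Base: cat_id=5 (Fiction) at lvl 0.
Iteration 1: rows with parent in {5} -> SciFi (id 9, lvl 1), Toys (id 12, lvl 1).
Iteration 2: rows with parent in {9,12} -> Board (id 11, lvl 2), Classical (id 13, lvl 2).
Iteration 3: no rows with parent in {11,13}; recursion stops.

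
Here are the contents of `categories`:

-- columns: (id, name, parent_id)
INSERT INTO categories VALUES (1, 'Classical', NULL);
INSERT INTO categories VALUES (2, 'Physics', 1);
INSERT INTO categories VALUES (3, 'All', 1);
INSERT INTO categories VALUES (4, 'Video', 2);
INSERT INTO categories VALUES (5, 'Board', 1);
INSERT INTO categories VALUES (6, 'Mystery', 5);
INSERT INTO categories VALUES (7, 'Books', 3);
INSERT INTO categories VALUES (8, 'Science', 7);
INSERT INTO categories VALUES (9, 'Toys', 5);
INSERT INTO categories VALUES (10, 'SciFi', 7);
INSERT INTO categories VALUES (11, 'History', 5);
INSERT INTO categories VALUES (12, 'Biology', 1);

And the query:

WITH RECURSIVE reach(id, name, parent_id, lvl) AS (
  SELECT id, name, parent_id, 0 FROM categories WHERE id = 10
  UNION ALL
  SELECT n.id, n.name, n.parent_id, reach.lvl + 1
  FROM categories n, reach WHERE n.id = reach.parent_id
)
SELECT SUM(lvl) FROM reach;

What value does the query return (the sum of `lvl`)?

6

Base: id=10 (SciFi), parent_id=7, lvl 0.
Iteration 1: join on id=7 -> Books (id 7, parent_id=3, lvl 1).
Iteration 2: join on id=3 -> All (id 3, parent_id=1, lvl 2).
Iteration 3: join on id=1 -> Classical (id 1, parent_id=NULL, lvl 3).
Iteration 4: parent_id is NULL; no match; recursion stops.
SUM(lvl) = 0 + 1 + 2 + 3 = 6.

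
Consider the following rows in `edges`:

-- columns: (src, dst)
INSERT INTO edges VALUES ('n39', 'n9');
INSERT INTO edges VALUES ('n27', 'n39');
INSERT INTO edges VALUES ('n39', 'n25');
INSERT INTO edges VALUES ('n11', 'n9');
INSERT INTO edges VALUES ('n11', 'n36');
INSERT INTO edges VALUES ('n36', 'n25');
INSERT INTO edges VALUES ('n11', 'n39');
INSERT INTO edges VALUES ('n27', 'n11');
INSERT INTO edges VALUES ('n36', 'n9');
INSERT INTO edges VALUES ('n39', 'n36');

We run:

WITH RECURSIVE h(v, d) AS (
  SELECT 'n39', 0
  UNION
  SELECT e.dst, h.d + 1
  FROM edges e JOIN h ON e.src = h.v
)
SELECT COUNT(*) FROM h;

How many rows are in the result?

6

Base: (n39, d=0).
Iteration 1: edges from {n39} -> (n25, d=1), (n36, d=1), (n9, d=1).
Iteration 2: edges from {n25,n36,n9} -> (n25, d=2), (n9, d=2).
Iteration 3: no outgoing edges from {n25,n9}; recursion stops.
Total rows emitted: 6.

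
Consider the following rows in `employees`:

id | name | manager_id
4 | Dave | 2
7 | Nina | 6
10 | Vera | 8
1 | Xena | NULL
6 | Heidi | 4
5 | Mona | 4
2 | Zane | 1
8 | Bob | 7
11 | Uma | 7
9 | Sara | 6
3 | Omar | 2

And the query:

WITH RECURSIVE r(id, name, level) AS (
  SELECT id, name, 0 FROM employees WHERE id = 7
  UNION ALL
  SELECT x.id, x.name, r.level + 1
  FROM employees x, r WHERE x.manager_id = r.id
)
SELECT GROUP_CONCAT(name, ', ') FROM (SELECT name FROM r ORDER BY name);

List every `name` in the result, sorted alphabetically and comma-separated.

Base: id=7 (Nina) at level 0.
Iteration 1: rows with manager_id in {7} -> Bob (id 8, level 1), Uma (id 11, level 1).
Iteration 2: rows with manager_id in {8,11} -> Vera (id 10, level 2).
Iteration 3: no rows with manager_id in {10}; recursion stops.

Bob, Nina, Uma, Vera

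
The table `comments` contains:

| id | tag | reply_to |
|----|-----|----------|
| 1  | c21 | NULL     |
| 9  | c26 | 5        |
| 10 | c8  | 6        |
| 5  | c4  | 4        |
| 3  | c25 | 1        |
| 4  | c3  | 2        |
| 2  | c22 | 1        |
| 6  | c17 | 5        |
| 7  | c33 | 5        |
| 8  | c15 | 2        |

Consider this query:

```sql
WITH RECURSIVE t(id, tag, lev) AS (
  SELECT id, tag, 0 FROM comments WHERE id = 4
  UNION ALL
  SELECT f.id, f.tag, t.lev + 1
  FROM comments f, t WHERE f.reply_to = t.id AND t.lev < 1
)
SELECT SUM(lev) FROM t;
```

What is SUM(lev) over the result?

Base: id=4 (c3) at lev 0.
Iteration 1: rows with reply_to in {4} -> c4 (id 5, lev 1).
Iteration 2: lev < 1 fails for all current rows; recursion stops.
SUM(lev) = 0 + 1 = 1.

1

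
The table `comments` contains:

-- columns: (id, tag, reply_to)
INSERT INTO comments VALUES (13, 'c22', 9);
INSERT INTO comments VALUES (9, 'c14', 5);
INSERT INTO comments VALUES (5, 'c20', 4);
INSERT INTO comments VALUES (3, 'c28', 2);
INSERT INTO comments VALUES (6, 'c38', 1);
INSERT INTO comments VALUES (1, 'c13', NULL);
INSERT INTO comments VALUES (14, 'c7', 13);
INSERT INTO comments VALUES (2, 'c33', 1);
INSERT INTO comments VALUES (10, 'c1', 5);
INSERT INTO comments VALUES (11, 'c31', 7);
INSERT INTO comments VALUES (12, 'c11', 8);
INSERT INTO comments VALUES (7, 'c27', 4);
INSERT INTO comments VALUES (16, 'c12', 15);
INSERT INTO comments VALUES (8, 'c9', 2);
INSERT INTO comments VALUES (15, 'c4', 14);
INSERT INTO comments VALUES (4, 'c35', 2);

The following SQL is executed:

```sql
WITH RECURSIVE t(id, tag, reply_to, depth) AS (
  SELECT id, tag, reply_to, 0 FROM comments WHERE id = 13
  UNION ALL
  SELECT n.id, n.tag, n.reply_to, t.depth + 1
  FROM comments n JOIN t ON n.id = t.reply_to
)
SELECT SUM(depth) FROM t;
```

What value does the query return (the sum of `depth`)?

Base: id=13 (c22), reply_to=9, depth 0.
Iteration 1: join on id=9 -> c14 (id 9, reply_to=5, depth 1).
Iteration 2: join on id=5 -> c20 (id 5, reply_to=4, depth 2).
Iteration 3: join on id=4 -> c35 (id 4, reply_to=2, depth 3).
Iteration 4: join on id=2 -> c33 (id 2, reply_to=1, depth 4).
Iteration 5: join on id=1 -> c13 (id 1, reply_to=NULL, depth 5).
Iteration 6: reply_to is NULL; no match; recursion stops.
SUM(depth) = 0 + 1 + 2 + 3 + 4 + 5 = 15.

15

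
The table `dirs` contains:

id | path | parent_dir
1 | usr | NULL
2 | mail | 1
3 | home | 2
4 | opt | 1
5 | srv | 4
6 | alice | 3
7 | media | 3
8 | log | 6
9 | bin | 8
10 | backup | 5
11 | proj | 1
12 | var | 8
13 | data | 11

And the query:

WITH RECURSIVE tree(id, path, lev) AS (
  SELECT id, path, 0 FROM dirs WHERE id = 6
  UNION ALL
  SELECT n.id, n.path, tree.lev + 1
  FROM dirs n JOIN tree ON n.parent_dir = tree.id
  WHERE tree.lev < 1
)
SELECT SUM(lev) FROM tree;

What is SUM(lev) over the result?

1

Base: id=6 (alice) at lev 0.
Iteration 1: rows with parent_dir in {6} -> log (id 8, lev 1).
Iteration 2: lev < 1 fails for all current rows; recursion stops.
SUM(lev) = 0 + 1 = 1.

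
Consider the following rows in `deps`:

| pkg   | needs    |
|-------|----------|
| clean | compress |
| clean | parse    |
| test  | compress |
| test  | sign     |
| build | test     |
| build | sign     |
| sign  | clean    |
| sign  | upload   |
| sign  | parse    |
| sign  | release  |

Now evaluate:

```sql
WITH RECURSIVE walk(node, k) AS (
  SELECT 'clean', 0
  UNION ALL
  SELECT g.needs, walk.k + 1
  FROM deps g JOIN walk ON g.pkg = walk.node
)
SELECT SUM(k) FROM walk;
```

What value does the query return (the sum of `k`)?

Base: (clean, k=0).
Iteration 1: edges from {clean} -> (compress, k=1), (parse, k=1).
Iteration 2: no outgoing edges from {compress,parse}; recursion stops.
SUM(k) = 0 + 1 + 1 = 2.

2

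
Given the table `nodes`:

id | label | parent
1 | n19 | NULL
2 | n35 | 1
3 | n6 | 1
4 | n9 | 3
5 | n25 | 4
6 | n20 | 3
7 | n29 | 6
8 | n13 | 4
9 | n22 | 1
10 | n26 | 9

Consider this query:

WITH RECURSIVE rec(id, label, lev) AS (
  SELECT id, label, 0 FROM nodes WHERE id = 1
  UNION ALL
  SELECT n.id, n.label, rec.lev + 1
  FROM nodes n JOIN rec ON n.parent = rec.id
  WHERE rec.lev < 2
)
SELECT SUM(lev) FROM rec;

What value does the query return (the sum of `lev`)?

Base: id=1 (n19) at lev 0.
Iteration 1: rows with parent in {1} -> n35 (id 2, lev 1), n6 (id 3, lev 1), n22 (id 9, lev 1).
Iteration 2: rows with parent in {2,3,9} -> n9 (id 4, lev 2), n20 (id 6, lev 2), n26 (id 10, lev 2).
Iteration 3: lev < 2 fails for all current rows; recursion stops.
SUM(lev) = 0 + 1 + 1 + 1 + 2 + 2 + 2 = 9.

9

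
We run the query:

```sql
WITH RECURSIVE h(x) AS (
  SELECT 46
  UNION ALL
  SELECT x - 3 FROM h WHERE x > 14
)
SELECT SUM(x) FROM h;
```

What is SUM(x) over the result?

Base: x=46.
Iteration 1: 46 > 14 holds -> x = 46 - 3 = 43.
Iteration 2: 43 > 14 holds -> x = 43 - 3 = 40.
Iteration 3: 40 > 14 holds -> x = 40 - 3 = 37.
Iteration 4: 37 > 14 holds -> x = 37 - 3 = 34.
Iteration 5: 34 > 14 holds -> x = 34 - 3 = 31.
Iteration 6: 31 > 14 holds -> x = 31 - 3 = 28.
Iteration 7: 28 > 14 holds -> x = 28 - 3 = 25.
Iteration 8: 25 > 14 holds -> x = 25 - 3 = 22.
Iteration 9: 22 > 14 holds -> x = 22 - 3 = 19.
Iteration 10: 19 > 14 holds -> x = 19 - 3 = 16.
Iteration 11: 16 > 14 holds -> x = 16 - 3 = 13.
Iteration 12: 13 > 14 fails; recursion stops.
SUM(x) = 46 + 43 + 40 + 37 + 34 + 31 + 28 + 25 + 22 + 19 + 16 + 13 = 354.

354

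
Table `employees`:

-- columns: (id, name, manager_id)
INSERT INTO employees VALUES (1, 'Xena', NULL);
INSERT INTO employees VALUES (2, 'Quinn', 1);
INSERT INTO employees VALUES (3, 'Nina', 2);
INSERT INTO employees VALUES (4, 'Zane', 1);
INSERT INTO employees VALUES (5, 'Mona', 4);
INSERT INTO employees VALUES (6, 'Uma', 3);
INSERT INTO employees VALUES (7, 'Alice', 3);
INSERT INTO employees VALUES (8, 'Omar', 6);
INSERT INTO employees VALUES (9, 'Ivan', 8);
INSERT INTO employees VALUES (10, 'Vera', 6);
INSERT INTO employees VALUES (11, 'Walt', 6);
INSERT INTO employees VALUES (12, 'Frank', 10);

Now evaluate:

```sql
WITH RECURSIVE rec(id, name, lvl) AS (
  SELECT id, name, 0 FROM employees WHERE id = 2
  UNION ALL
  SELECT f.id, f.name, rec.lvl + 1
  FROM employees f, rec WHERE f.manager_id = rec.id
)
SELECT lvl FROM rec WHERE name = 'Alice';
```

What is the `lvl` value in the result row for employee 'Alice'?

Base: id=2 (Quinn) at lvl 0.
Iteration 1: rows with manager_id in {2} -> Nina (id 3, lvl 1).
Iteration 2: rows with manager_id in {3} -> Uma (id 6, lvl 2), Alice (id 7, lvl 2).
Iteration 3: rows with manager_id in {6,7} -> Omar (id 8, lvl 3), Vera (id 10, lvl 3), Walt (id 11, lvl 3).
Iteration 4: rows with manager_id in {8,10,11} -> Ivan (id 9, lvl 4), Frank (id 12, lvl 4).
Iteration 5: no rows with manager_id in {9,12}; recursion stops.

2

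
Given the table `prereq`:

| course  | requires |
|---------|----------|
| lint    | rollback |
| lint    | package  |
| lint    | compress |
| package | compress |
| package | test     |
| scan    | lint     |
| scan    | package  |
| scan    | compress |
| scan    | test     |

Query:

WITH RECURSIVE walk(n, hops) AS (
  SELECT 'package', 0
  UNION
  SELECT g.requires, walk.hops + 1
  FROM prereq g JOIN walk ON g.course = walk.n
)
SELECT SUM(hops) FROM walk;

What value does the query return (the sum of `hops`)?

2

Base: (package, hops=0).
Iteration 1: edges from {package} -> (compress, hops=1), (test, hops=1).
Iteration 2: no outgoing edges from {compress,test}; recursion stops.
SUM(hops) = 0 + 1 + 1 = 2.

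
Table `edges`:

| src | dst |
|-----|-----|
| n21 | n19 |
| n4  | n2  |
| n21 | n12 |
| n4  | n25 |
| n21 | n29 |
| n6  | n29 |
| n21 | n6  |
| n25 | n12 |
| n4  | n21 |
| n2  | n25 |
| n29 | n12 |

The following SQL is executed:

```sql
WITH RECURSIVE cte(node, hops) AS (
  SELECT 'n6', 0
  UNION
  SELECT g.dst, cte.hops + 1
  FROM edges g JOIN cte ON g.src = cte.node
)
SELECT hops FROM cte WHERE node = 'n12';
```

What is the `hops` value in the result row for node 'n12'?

Base: (n6, hops=0).
Iteration 1: edges from {n6} -> (n29, hops=1).
Iteration 2: edges from {n29} -> (n12, hops=2).
Iteration 3: no outgoing edges from {n12}; recursion stops.

2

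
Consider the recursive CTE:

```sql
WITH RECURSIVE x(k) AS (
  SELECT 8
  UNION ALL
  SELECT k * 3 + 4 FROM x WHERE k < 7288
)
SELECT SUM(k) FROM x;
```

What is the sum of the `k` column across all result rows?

Base: k=8.
Iteration 1: 8 < 7288 holds -> k = 8 * 3 + 4 = 28.
Iteration 2: 28 < 7288 holds -> k = 28 * 3 + 4 = 88.
Iteration 3: 88 < 7288 holds -> k = 88 * 3 + 4 = 268.
Iteration 4: 268 < 7288 holds -> k = 268 * 3 + 4 = 808.
Iteration 5: 808 < 7288 holds -> k = 808 * 3 + 4 = 2428.
Iteration 6: 2428 < 7288 holds -> k = 2428 * 3 + 4 = 7288.
Iteration 7: 7288 < 7288 fails; recursion stops.
SUM(k) = 8 + 28 + 88 + 268 + 808 + 2428 + 7288 = 10916.

10916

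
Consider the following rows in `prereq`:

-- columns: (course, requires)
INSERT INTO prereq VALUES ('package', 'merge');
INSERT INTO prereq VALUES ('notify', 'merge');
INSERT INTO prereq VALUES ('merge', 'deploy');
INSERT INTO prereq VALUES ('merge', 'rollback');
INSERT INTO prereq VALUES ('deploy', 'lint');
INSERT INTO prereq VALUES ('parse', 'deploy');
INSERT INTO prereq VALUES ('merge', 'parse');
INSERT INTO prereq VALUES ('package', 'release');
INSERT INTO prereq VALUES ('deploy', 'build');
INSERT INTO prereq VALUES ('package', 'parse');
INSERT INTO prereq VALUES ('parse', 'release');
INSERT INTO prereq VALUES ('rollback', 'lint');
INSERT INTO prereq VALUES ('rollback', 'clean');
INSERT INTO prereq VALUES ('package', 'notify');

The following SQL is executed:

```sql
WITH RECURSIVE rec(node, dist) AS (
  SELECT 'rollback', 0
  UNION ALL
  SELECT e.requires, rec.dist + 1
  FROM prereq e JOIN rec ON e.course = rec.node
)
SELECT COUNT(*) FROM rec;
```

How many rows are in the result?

Base: (rollback, dist=0).
Iteration 1: edges from {rollback} -> (clean, dist=1), (lint, dist=1).
Iteration 2: no outgoing edges from {clean,lint}; recursion stops.
Total rows emitted: 3.

3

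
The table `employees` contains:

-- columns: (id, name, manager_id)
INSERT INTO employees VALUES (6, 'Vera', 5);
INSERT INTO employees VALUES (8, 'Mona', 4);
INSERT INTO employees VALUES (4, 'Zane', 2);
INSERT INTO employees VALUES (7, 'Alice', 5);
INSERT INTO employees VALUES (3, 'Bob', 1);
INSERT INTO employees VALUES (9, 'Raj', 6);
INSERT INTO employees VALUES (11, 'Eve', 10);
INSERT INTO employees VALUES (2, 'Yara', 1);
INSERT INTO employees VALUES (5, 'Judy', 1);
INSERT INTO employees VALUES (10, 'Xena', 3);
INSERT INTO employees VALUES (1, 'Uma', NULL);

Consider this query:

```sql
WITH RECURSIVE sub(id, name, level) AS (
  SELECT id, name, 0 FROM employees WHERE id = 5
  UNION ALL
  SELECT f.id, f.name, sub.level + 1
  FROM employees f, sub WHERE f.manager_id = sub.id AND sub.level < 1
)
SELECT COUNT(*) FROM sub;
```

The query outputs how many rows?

Base: id=5 (Judy) at level 0.
Iteration 1: rows with manager_id in {5} -> Vera (id 6, level 1), Alice (id 7, level 1).
Iteration 2: level < 1 fails for all current rows; recursion stops.
Total rows emitted: 3.

3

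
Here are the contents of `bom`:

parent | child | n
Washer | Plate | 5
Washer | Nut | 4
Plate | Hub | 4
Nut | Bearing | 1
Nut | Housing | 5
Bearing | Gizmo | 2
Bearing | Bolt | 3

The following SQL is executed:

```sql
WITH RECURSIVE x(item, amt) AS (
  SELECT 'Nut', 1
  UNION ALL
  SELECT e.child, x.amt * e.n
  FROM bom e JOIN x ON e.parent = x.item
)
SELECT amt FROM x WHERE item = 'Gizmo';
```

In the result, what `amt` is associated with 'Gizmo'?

Base: (Nut, amt=1).
Iteration 1: components of {Nut} -> Bearing = 1*1 = 1, Housing = 1*5 = 5.
Iteration 2: components of {Bearing,Housing} -> Bolt = 1*3 = 3, Gizmo = 1*2 = 2.
Iteration 3: no further components; recursion stops.

2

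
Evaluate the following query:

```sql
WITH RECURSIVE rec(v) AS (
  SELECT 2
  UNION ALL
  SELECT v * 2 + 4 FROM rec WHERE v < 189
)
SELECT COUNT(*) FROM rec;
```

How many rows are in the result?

7

Base: v=2.
Iteration 1: 2 < 189 holds -> v = 2 * 2 + 4 = 8.
Iteration 2: 8 < 189 holds -> v = 8 * 2 + 4 = 20.
Iteration 3: 20 < 189 holds -> v = 20 * 2 + 4 = 44.
Iteration 4: 44 < 189 holds -> v = 44 * 2 + 4 = 92.
Iteration 5: 92 < 189 holds -> v = 92 * 2 + 4 = 188.
Iteration 6: 188 < 189 holds -> v = 188 * 2 + 4 = 380.
Iteration 7: 380 < 189 fails; recursion stops.
Total rows emitted: 7.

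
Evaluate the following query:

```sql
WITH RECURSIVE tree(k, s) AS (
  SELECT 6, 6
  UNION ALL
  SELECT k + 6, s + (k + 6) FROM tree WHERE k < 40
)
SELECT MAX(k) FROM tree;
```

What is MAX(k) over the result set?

42

Base: k=6, s=6.
Iteration 1: 6 < 40 holds -> k = 6 + 6 = 12, s = 6 + 12 = 18.
Iteration 2: 12 < 40 holds -> k = 12 + 6 = 18, s = 18 + 18 = 36.
Iteration 3: 18 < 40 holds -> k = 18 + 6 = 24, s = 36 + 24 = 60.
Iteration 4: 24 < 40 holds -> k = 24 + 6 = 30, s = 60 + 30 = 90.
Iteration 5: 30 < 40 holds -> k = 30 + 6 = 36, s = 90 + 36 = 126.
Iteration 6: 36 < 40 holds -> k = 36 + 6 = 42, s = 126 + 42 = 168.
Iteration 7: 42 < 40 fails; recursion stops.
k values: 6, 12, 18, 24, 30, 36, 42; the maximum is 42.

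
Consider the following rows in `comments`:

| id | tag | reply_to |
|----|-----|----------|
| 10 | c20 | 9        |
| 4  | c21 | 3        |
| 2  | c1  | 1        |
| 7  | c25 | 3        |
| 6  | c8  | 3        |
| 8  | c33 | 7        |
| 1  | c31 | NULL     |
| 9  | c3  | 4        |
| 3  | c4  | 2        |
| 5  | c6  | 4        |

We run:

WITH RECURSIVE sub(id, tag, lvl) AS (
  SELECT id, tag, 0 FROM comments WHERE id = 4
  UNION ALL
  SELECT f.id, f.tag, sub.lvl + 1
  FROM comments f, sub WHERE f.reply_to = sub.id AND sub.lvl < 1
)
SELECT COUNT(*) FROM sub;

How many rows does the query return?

3

Base: id=4 (c21) at lvl 0.
Iteration 1: rows with reply_to in {4} -> c6 (id 5, lvl 1), c3 (id 9, lvl 1).
Iteration 2: lvl < 1 fails for all current rows; recursion stops.
Total rows emitted: 3.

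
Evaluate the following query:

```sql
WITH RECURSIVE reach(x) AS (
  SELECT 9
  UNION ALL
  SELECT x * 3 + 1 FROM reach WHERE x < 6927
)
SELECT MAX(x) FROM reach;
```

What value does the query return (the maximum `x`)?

Base: x=9.
Iteration 1: 9 < 6927 holds -> x = 9 * 3 + 1 = 28.
Iteration 2: 28 < 6927 holds -> x = 28 * 3 + 1 = 85.
Iteration 3: 85 < 6927 holds -> x = 85 * 3 + 1 = 256.
Iteration 4: 256 < 6927 holds -> x = 256 * 3 + 1 = 769.
Iteration 5: 769 < 6927 holds -> x = 769 * 3 + 1 = 2308.
Iteration 6: 2308 < 6927 holds -> x = 2308 * 3 + 1 = 6925.
Iteration 7: 6925 < 6927 holds -> x = 6925 * 3 + 1 = 20776.
Iteration 8: 20776 < 6927 fails; recursion stops.
x values: 9, 28, 85, 256, 769, 2308, 6925, 20776; the maximum is 20776.

20776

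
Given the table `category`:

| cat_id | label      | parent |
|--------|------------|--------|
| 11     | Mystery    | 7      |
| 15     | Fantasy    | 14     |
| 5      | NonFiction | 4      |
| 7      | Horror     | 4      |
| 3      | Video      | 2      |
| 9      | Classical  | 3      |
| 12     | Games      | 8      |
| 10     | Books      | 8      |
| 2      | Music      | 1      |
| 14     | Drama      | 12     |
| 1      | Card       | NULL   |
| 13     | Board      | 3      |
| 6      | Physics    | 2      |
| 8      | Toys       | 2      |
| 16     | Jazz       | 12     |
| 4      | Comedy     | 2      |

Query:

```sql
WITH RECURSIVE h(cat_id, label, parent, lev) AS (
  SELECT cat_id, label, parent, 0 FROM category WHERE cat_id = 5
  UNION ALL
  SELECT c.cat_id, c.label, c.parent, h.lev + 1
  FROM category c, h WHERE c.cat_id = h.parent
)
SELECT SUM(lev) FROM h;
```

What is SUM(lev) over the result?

Base: cat_id=5 (NonFiction), parent=4, lev 0.
Iteration 1: join on cat_id=4 -> Comedy (id 4, parent=2, lev 1).
Iteration 2: join on cat_id=2 -> Music (id 2, parent=1, lev 2).
Iteration 3: join on cat_id=1 -> Card (id 1, parent=NULL, lev 3).
Iteration 4: parent is NULL; no match; recursion stops.
SUM(lev) = 0 + 1 + 2 + 3 = 6.

6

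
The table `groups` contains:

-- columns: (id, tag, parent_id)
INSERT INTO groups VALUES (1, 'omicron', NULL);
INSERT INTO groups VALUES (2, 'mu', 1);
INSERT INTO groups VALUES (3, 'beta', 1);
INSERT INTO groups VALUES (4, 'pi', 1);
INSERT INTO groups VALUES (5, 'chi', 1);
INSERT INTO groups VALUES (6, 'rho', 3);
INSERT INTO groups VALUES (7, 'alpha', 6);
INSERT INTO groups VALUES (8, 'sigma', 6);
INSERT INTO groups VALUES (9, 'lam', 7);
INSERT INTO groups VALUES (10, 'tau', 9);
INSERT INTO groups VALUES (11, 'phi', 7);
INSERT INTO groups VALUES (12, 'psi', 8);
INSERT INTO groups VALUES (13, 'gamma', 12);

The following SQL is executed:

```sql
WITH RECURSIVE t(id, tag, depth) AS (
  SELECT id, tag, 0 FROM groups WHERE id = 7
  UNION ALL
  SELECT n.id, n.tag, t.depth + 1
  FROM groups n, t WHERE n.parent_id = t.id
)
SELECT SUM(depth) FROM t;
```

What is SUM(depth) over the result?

Base: id=7 (alpha) at depth 0.
Iteration 1: rows with parent_id in {7} -> lam (id 9, depth 1), phi (id 11, depth 1).
Iteration 2: rows with parent_id in {9,11} -> tau (id 10, depth 2).
Iteration 3: no rows with parent_id in {10}; recursion stops.
SUM(depth) = 0 + 1 + 1 + 2 = 4.

4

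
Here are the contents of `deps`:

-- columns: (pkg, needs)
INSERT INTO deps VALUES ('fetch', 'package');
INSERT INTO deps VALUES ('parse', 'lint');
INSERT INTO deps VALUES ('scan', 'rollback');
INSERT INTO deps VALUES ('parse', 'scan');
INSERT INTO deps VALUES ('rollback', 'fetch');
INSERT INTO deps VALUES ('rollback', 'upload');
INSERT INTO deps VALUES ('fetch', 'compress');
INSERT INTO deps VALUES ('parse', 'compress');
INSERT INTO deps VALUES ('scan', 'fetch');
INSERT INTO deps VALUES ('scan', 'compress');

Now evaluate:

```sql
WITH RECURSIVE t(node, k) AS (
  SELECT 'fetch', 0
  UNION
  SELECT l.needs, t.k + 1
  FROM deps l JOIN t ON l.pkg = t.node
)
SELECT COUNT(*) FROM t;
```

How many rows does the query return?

3

Base: (fetch, k=0).
Iteration 1: edges from {fetch} -> (compress, k=1), (package, k=1).
Iteration 2: no outgoing edges from {compress,package}; recursion stops.
Total rows emitted: 3.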